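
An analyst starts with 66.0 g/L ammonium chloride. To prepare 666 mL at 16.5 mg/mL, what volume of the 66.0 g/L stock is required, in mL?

166 mL

16.5 mg/mL = 16.5 g/L.
V₁ = C₂V₂/C₁ = 16.5 × 666 / 66.0 = 166 mL.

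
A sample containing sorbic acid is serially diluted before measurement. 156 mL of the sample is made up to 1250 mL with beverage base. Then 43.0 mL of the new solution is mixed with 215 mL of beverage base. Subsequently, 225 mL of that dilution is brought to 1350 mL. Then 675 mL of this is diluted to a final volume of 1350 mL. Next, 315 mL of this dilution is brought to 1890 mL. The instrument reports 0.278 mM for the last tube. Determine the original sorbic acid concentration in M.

Overall dilution factor = 8.013 × 6 × 6 × 2 × 6 = 3462.
Original = 0.278 mM × 3462 = 962 mM = 0.962 M.

0.962 M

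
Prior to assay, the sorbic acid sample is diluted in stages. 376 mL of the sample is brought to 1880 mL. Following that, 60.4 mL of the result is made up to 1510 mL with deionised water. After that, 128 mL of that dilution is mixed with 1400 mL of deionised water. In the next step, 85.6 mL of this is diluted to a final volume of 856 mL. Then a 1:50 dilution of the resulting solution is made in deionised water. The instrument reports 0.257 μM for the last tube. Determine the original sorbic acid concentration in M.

0.192 M

Overall dilution factor = 5 × 25 × 11.94 × 10 × 50 = 7.46 × 10⁵.
Original = 0.257 μM × 7.46 × 10⁵ = 1.92 × 10⁵ μM = 0.192 M.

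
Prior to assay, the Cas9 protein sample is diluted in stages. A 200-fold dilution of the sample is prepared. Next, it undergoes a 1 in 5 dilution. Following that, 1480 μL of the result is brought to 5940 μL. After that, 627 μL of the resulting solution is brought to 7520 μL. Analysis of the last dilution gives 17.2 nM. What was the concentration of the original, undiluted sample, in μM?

Overall dilution factor = 200 × 5 × 4.014 × 11.99 = 4.81 × 10⁴.
Original = 17.2 nM × 4.81 × 10⁴ = 8.28 × 10⁵ nM = 828 μM.

828 μM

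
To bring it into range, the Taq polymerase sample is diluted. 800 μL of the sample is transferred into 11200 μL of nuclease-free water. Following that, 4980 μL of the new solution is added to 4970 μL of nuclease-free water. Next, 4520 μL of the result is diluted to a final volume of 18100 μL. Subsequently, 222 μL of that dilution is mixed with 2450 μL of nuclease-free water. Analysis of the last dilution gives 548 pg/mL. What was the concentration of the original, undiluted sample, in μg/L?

792 μg/L

Overall dilution factor = 15 × 1.998 × 4.004 × 12.04 = 1444.
Original = 548 pg/mL × 1444 = 7.92 × 10⁵ pg/mL = 792 μg/L.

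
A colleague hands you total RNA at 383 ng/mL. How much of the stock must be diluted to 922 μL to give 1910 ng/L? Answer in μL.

1910 ng/L = 1.91 ng/mL.
V₁ = C₂V₂/C₁ = 1.91 × 922 / 383 = 4.60 μL.

4.60 μL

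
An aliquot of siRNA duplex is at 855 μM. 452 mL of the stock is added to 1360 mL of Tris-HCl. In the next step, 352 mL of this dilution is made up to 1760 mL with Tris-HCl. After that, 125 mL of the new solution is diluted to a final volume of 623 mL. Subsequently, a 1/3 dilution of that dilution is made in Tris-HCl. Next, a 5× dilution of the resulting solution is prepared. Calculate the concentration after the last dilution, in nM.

571 nM

Overall dilution factor = 4.009 × 5 × 4.984 × 3 × 5 = 1499.
855 μM / 1499 = 0.571 μM = 571 nM.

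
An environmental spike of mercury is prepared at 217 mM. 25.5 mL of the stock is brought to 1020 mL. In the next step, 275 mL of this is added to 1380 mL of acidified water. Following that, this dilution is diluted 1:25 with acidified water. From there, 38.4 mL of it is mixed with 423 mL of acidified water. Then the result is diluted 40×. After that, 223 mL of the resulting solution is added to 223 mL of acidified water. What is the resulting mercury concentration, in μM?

0.0375 μM

Overall dilution factor = 40 × 6.018 × 25 × 12.02 × 40 × 2 = 5.78 × 10⁶.
217 mM / 5.78 × 10⁶ = 3.75 × 10⁻⁵ mM = 0.0375 μM.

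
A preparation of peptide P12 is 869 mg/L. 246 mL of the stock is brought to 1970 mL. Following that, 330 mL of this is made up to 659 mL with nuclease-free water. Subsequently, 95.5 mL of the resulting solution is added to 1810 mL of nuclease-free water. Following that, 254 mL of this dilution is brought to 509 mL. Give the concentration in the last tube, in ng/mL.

Overall dilution factor = 8.008 × 1.997 × 19.95 × 2.004 = 639.
869 mg/L / 639 = 1.36 mg/L = 1360 ng/mL.

1360 ng/mL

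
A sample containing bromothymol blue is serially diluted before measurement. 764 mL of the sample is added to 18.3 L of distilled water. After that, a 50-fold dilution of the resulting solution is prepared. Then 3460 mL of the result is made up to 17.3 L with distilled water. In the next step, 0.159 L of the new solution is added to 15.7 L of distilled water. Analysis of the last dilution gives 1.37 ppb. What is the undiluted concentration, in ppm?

Overall dilution factor = 24.95 × 50 × 5 × 99.74 = 6.22 × 10⁵.
Original = 1.37 ppb × 6.22 × 10⁵ = 8.52 × 10⁵ ppb = 852 ppm.

852 ppm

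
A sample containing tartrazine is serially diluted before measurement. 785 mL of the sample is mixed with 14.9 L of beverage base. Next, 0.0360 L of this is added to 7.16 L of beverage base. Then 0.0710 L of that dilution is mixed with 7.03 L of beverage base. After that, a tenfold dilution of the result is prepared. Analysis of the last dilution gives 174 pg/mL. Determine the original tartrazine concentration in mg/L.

695 mg/L

Overall dilution factor = 19.98 × 199.9 × 100.0 × 10 = 3.99 × 10⁶.
Original = 174 pg/mL × 3.99 × 10⁶ = 6.95 × 10⁸ pg/mL = 695 mg/L.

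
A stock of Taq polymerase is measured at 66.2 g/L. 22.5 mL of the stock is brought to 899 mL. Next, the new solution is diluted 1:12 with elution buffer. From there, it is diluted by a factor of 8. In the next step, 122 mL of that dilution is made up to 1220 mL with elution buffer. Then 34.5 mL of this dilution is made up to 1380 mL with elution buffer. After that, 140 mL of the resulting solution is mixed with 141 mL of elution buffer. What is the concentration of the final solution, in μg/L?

Overall dilution factor = 39.96 × 12 × 8 × 10 × 40 × 2.007 = 3.08 × 10⁶.
66.2 g/L / 3.08 × 10⁶ = 2.15 × 10⁻⁵ g/L = 21.5 μg/L.

21.5 μg/L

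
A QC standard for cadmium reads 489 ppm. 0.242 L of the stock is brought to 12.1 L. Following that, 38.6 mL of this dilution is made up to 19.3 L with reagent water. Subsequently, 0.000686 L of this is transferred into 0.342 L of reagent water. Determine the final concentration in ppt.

39.2 ppt

Overall dilution factor = 50 × 500 × 499.5 = 1.25 × 10⁷.
489 ppm / 1.25 × 10⁷ = 3.92 × 10⁻⁵ ppm = 39.2 ppt.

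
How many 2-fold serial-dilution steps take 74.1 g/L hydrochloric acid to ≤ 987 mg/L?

Need 2ⁿ ≥ 75.1, so n ≥ log(75.1)/log(2) = 6.23.
Minimum whole steps: n = 7.

7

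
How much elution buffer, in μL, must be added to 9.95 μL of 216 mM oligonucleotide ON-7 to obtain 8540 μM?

242 μL

8540 μM = 8.54 mM.
V₂ = C₁V₁/C₂ = 216 × 9.95 / 8.54 = 252 μL.
Diluent to add = V₂ − V₁ = 252 − 9.95 = 242 μL.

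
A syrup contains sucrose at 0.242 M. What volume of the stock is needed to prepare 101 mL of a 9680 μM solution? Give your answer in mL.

9680 μM = 9.68 × 10⁻³ M.
V₁ = C₂V₂/C₁ = 9.68 × 10⁻³ × 101 / 0.242 = 4.04 mL.

4.04 mL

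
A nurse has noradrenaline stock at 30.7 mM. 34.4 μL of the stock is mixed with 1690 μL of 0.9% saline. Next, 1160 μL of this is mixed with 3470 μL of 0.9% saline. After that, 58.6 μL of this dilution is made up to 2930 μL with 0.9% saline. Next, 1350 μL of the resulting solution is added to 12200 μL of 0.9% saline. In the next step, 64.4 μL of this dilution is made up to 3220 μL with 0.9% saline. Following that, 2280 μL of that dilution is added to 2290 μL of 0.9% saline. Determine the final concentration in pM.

3050 pM

Overall dilution factor = 50.13 × 3.991 × 50 × 10.04 × 50 × 2.004 = 1.01 × 10⁷.
30.7 mM / 1.01 × 10⁷ = 3.05 × 10⁻⁶ mM = 3050 pM.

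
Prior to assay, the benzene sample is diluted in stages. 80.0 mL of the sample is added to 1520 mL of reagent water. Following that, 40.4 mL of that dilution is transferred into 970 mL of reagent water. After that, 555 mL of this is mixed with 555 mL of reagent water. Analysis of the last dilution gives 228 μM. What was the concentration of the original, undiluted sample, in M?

0.228 M

Overall dilution factor = 20 × 25.01 × 2 = 1000.
Original = 228 μM × 1000 = 2.28 × 10⁵ μM = 0.228 M.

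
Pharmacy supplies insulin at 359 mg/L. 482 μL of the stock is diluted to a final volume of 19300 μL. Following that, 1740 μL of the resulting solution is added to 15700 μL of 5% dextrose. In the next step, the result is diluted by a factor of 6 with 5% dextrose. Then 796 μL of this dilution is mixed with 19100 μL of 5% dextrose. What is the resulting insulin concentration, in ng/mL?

5.96 ng/mL

Overall dilution factor = 40.04 × 10.02 × 6 × 24.99 = 6.02 × 10⁴.
359 mg/L / 6.02 × 10⁴ = 5.96 × 10⁻³ mg/L = 5.96 ng/mL.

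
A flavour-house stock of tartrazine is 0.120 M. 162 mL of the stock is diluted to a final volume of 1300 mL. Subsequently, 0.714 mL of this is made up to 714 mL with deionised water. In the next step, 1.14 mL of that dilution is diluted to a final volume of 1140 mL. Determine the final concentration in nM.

Overall dilution factor = 8.025 × 1000 × 1000 = 8.02 × 10⁶.
0.120 M / 8.02 × 10⁶ = 1.50 × 10⁻⁸ M = 15.0 nM.

15.0 nM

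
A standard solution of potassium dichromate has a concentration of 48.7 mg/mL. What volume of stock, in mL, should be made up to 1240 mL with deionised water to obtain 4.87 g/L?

4.87 g/L = 4.87 mg/mL.
V₁ = C₂V₂/C₁ = 4.87 × 1240 / 48.7 = 124 mL.

124 mL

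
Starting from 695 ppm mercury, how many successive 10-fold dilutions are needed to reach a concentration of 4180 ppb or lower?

Need 10ⁿ ≥ 166, so n ≥ log(166)/log(10) = 2.22.
Minimum whole steps: n = 3.

3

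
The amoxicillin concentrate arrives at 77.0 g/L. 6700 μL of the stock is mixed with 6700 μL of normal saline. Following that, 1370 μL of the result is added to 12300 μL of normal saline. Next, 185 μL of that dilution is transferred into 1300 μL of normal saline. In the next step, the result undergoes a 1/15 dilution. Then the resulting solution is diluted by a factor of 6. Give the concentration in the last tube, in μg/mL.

Overall dilution factor = 2 × 9.978 × 8.027 × 15 × 6 = 1.44 × 10⁴.
77.0 g/L / 1.44 × 10⁴ = 5.34 × 10⁻³ g/L = 5.34 μg/mL.

5.34 μg/mL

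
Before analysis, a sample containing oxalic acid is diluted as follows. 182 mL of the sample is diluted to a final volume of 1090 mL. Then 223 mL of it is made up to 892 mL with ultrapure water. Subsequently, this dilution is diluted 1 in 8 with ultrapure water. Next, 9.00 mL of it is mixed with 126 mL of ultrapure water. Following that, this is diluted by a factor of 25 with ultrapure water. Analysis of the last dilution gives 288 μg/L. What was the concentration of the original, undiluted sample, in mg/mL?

20.7 mg/mL

Overall dilution factor = 5.989 × 4 × 8 × 15 × 25 = 7.19 × 10⁴.
Original = 288 μg/L × 7.19 × 10⁴ = 2.07 × 10⁷ μg/L = 20.7 mg/mL.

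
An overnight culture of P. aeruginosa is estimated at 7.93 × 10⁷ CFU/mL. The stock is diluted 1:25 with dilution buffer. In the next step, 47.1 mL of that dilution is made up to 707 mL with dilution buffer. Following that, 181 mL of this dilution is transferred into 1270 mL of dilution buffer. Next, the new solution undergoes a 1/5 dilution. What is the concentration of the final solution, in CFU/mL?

5270 CFU/mL

Overall dilution factor = 25 × 15.01 × 8.017 × 5 = 1.50 × 10⁴.
7.93 × 10⁷ CFU/mL / 1.50 × 10⁴ = 5270 CFU/mL.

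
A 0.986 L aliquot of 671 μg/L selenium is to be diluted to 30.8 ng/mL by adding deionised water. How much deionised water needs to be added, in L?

30.8 ng/mL = 30.8 μg/L.
V₂ = C₁V₁/C₂ = 671 × 0.986 / 30.8 = 21.5 L.
Diluent to add = V₂ − V₁ = 21.5 − 0.986 = 20.5 L.

20.5 L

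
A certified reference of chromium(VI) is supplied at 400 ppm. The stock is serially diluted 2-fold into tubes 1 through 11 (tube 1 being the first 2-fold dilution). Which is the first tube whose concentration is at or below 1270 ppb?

Tube n has concentration 400 ppm / 2ⁿ.
Need 2ⁿ ≥ 400 ppm / 1270 ppb = 315, so n ≥ 8.30.
First such tube: n = 9.

tube 9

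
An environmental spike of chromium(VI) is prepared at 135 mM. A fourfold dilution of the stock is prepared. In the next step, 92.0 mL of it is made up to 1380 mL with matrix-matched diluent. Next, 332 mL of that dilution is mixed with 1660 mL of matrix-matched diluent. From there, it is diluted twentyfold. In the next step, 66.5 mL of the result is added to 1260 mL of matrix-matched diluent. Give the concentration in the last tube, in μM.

0.940 μM

Overall dilution factor = 4 × 15 × 6 × 20 × 19.95 = 1.44 × 10⁵.
135 mM / 1.44 × 10⁵ = 9.40 × 10⁻⁴ mM = 0.940 μM.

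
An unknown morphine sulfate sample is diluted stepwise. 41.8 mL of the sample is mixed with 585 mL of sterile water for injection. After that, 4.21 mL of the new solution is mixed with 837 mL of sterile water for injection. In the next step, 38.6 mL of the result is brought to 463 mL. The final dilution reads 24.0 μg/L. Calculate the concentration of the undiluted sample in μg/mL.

Overall dilution factor = 15.00 × 199.8 × 11.99 = 3.59 × 10⁴.
Original = 24.0 μg/L × 3.59 × 10⁴ = 8.63 × 10⁵ μg/L = 863 μg/mL.

863 μg/mL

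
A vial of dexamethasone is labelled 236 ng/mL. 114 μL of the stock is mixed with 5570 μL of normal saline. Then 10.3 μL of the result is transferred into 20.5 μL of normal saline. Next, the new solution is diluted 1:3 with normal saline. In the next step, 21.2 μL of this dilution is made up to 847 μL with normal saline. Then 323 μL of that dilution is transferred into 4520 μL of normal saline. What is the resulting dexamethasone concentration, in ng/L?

Overall dilution factor = 49.86 × 2.990 × 3 × 39.95 × 14.99 = 2.68 × 10⁵.
236 ng/mL / 2.68 × 10⁵ = 8.81 × 10⁻⁴ ng/mL = 0.881 ng/L.

0.881 ng/L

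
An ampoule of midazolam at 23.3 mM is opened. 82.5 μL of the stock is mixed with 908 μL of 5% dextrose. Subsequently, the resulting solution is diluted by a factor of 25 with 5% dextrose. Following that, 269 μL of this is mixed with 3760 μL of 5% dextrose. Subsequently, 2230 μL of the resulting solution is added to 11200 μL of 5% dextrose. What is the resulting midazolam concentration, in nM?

861 nM

Overall dilution factor = 12.01 × 25 × 14.98 × 6.022 = 2.71 × 10⁴.
23.3 mM / 2.71 × 10⁴ = 8.61 × 10⁻⁴ mM = 861 nM.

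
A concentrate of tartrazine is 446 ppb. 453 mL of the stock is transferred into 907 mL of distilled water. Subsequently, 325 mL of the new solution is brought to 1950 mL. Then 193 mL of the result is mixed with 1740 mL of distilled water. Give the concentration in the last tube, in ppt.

2470 ppt

Overall dilution factor = 3.002 × 6 × 10.02 = 180.
446 ppb / 180 = 2.47 ppb = 2470 ppt.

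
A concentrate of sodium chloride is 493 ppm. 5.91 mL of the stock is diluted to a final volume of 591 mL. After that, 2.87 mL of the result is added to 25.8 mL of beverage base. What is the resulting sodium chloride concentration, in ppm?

0.494 ppm

Overall dilution factor = 100 × 9.990 = 999.
493 ppm / 999 = 0.494 ppm.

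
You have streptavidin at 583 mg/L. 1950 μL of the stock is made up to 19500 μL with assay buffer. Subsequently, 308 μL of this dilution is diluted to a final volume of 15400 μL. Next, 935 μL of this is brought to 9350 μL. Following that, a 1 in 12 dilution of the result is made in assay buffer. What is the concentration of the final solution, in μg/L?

Overall dilution factor = 10 × 50 × 10 × 12 = 6.00 × 10⁴.
583 mg/L / 6.00 × 10⁴ = 9.72 × 10⁻³ mg/L = 9.72 μg/L.

9.72 μg/L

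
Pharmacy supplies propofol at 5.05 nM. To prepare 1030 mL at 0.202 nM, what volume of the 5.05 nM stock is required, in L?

0.0412 L

V₁ = C₂V₂/C₁ = 0.202 × 1030 / 5.05 = 41.2 mL = 0.0412 L.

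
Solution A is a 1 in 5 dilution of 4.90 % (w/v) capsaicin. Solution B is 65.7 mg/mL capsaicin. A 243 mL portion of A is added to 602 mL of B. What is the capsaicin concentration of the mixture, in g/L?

49.6 g/L

C_A = 4.90 % (w/v) / 5 = 0.980 % (w/v).
C_B = 65.7 mg/mL = 6.57 % (w/v).
C_mix = (C_A·V_A + C_B·V_B)/(V_A + V_B) = (0.980×243 + 6.57×602) / 845.0 = 4.96 % (w/v) = 49.6 g/L.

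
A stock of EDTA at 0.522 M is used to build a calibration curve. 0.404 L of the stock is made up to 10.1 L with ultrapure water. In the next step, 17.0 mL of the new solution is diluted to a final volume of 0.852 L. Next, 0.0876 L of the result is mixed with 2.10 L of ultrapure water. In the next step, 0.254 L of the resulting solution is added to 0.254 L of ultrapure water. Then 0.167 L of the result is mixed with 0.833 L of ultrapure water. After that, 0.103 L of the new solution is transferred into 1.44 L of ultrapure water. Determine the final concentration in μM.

Overall dilution factor = 25 × 50.12 × 24.97 × 2 × 5.988 × 14.98 = 5.61 × 10⁶.
0.522 M / 5.61 × 10⁶ = 9.30 × 10⁻⁸ M = 0.0930 μM.

0.0930 μM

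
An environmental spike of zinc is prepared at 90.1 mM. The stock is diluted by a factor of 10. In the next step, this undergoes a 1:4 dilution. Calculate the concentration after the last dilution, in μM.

Overall dilution factor = 10 × 4 = 40.0.
90.1 mM / 40.0 = 2.25 mM = 2250 μM.

2250 μM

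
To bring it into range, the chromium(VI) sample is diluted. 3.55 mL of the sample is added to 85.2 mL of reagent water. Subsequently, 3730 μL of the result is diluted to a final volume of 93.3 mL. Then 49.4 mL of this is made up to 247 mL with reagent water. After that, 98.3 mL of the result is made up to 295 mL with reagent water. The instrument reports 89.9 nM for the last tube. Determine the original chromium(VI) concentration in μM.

844 μM

Overall dilution factor = 25 × 25.01 × 5 × 3.001 = 9383.
Original = 89.9 nM × 9383 = 8.44 × 10⁵ nM = 844 μM.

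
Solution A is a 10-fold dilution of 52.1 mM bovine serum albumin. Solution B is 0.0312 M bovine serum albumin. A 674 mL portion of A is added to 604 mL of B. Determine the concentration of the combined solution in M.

0.0175 M

C_A = 52.1 mM / 10 = 5.21 mM.
C_B = 0.0312 M = 31.2 mM.
C_mix = (C_A·V_A + C_B·V_B)/(V_A + V_B) = (5.21×674 + 31.2×604) / 1278 = 17.5 mM = 0.0175 M.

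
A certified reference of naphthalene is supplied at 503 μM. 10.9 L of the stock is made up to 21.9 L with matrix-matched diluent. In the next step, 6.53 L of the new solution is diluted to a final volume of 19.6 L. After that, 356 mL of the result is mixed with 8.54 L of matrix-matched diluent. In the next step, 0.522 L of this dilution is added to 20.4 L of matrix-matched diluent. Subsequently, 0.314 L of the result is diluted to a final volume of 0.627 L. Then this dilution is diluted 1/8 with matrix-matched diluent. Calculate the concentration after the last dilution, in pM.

5210 pM

Overall dilution factor = 2.009 × 3.002 × 24.99 × 40.08 × 1.997 × 8 = 9.65 × 10⁴.
503 μM / 9.65 × 10⁴ = 5.21 × 10⁻³ μM = 5210 pM.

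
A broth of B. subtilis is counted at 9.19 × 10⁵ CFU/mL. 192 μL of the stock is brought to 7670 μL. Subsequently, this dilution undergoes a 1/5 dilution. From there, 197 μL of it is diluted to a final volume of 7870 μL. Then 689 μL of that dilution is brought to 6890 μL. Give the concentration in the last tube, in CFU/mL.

Overall dilution factor = 39.95 × 5 × 39.95 × 10 = 7.98 × 10⁴.
9.19 × 10⁵ CFU/mL / 7.98 × 10⁴ = 11.5 CFU/mL.

11.5 CFU/mL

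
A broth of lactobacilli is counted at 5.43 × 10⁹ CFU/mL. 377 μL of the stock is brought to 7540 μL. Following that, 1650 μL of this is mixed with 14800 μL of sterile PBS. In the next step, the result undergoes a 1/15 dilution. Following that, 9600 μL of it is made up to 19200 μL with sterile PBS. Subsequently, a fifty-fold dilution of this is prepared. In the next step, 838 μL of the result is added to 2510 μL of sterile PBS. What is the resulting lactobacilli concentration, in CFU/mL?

Overall dilution factor = 20 × 9.970 × 15 × 2 × 50 × 3.995 = 1.19 × 10⁶.
5.43 × 10⁹ CFU/mL / 1.19 × 10⁶ = 4540 CFU/mL.

4540 CFU/mL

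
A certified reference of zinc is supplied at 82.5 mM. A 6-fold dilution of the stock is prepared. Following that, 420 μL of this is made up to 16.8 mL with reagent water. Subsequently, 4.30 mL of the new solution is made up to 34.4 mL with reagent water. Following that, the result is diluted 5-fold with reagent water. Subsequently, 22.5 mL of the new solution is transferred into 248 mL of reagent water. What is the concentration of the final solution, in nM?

715 nM

Overall dilution factor = 6 × 40 × 8 × 5 × 12.02 = 1.15 × 10⁵.
82.5 mM / 1.15 × 10⁵ = 7.15 × 10⁻⁴ mM = 715 nM.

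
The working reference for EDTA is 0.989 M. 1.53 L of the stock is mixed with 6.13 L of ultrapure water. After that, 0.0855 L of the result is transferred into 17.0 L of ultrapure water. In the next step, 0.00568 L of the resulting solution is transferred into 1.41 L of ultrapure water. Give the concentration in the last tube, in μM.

Overall dilution factor = 5.007 × 199.8 × 249.2 = 2.49 × 10⁵.
0.989 M / 2.49 × 10⁵ = 3.97 × 10⁻⁶ M = 3.97 μM.

3.97 μM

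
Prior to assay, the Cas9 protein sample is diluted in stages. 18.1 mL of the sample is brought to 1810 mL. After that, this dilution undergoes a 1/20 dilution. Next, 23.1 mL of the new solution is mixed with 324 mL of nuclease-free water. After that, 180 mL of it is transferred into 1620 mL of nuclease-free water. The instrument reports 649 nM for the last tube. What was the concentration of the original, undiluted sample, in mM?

195 mM

Overall dilution factor = 100 × 20 × 15.03 × 10 = 3.01 × 10⁵.
Original = 649 nM × 3.01 × 10⁵ = 1.95 × 10⁸ nM = 195 mM.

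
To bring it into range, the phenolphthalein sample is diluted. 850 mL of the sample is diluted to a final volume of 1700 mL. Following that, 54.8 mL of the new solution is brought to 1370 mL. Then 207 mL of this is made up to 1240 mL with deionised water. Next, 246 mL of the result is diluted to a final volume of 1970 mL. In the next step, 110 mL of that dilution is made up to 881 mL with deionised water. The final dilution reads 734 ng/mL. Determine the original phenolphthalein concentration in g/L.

Overall dilution factor = 2 × 25 × 5.990 × 8.008 × 8.009 = 1.92 × 10⁴.
Original = 734 ng/mL × 1.92 × 10⁴ = 1.41 × 10⁷ ng/mL = 14.1 g/L.

14.1 g/L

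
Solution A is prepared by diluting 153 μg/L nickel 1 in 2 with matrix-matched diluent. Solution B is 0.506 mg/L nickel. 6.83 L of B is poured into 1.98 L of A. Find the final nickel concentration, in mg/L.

0.409 mg/L

C_A = 153 μg/L / 2 = 76.5 μg/L.
C_B = 0.506 mg/L = 506 μg/L.
C_mix = (C_A·V_A + C_B·V_B)/(V_A + V_B) = (76.5×1.98 + 506×6.83) / 8.810 = 409 μg/L = 0.409 mg/L.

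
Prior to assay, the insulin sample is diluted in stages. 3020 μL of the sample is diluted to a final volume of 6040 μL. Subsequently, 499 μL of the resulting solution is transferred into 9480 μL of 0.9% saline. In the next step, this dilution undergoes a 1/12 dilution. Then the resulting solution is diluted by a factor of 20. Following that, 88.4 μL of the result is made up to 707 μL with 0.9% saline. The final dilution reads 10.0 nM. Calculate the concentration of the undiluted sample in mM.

Overall dilution factor = 2 × 20.00 × 12 × 20 × 7.998 = 7.68 × 10⁴.
Original = 10.0 nM × 7.68 × 10⁴ = 7.68 × 10⁵ nM = 0.768 mM.

0.768 mM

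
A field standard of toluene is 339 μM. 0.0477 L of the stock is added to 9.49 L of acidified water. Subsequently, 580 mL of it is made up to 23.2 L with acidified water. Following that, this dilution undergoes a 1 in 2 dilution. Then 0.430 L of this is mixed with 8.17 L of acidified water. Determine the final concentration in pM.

1060 pM

Overall dilution factor = 200.0 × 40 × 2 × 20 = 3.20 × 10⁵.
339 μM / 3.20 × 10⁵ = 1.06 × 10⁻³ μM = 1060 pM.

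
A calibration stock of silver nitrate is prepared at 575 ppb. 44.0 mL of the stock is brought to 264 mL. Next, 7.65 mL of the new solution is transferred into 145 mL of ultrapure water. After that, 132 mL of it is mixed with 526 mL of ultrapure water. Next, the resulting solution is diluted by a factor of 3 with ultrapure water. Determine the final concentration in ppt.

321 ppt

Overall dilution factor = 6 × 19.95 × 4.985 × 3 = 1790.
575 ppb / 1790 = 0.321 ppb = 321 ppt.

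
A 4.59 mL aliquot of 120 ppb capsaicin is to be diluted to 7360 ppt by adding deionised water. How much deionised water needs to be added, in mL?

70.2 mL

7360 ppt = 7.36 ppb.
V₂ = C₁V₁/C₂ = 120 × 4.59 / 7.36 = 74.8 mL.
Diluent to add = V₂ − V₁ = 74.8 − 4.59 = 70.2 mL.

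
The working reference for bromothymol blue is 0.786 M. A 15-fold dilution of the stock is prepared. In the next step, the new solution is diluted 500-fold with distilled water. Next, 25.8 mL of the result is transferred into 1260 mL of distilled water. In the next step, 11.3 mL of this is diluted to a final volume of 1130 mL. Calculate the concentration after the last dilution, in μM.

Overall dilution factor = 15 × 500 × 49.84 × 100 = 3.74 × 10⁷.
0.786 M / 3.74 × 10⁷ = 2.10 × 10⁻⁸ M = 0.0210 μM.

0.0210 μM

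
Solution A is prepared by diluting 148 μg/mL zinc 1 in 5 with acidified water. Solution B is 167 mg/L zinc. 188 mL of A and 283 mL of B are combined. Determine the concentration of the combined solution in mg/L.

112 mg/L

C_A = 148 μg/mL / 5 = 29.6 μg/mL.
C_B = 167 mg/L = 167 μg/mL.
C_mix = (C_A·V_A + C_B·V_B)/(V_A + V_B) = (29.6×188 + 167×283) / 471.0 = 112 μg/mL = 112 mg/L.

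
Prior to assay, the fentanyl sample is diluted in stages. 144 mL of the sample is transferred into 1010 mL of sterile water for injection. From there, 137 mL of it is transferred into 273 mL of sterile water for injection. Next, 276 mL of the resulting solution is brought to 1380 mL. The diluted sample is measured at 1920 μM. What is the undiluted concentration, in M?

Overall dilution factor = 8.014 × 2.993 × 5 = 120.
Original = 1920 μM × 120 = 2.30 × 10⁵ μM = 0.230 M.

0.230 M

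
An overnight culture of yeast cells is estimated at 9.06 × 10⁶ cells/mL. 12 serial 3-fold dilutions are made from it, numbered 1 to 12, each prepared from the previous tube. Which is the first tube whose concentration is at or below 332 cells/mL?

Tube n has concentration 9.06 × 10⁶ cells/mL / 3ⁿ.
Need 3ⁿ ≥ 9.06 × 10⁶ cells/mL / 332 cells/mL = 2.73 × 10⁴, so n ≥ 9.30.
First such tube: n = 10.

tube 10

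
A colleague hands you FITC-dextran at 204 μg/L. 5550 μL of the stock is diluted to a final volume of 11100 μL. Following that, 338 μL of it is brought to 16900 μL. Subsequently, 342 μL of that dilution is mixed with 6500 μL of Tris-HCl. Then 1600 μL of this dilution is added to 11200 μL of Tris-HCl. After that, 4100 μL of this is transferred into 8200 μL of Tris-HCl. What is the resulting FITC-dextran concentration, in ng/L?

Overall dilution factor = 2 × 50 × 20.01 × 8 × 3 = 4.80 × 10⁴.
204 μg/L / 4.80 × 10⁴ = 4.25 × 10⁻³ μg/L = 4.25 ng/L.

4.25 ng/L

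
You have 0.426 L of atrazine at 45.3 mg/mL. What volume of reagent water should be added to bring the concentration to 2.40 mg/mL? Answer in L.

V₂ = C₁V₁/C₂ = 45.3 × 0.426 / 2.40 = 8.04 L.
Diluent to add = V₂ − V₁ = 8.04 − 0.426 = 7.61 L.

7.61 L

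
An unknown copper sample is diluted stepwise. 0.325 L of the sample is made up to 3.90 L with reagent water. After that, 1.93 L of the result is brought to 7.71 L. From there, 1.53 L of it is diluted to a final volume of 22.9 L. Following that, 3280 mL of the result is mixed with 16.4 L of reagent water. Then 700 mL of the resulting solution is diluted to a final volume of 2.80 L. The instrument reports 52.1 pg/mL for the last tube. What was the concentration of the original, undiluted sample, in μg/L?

897 μg/L

Overall dilution factor = 12 × 3.995 × 14.97 × 6 × 4 = 1.72 × 10⁴.
Original = 52.1 pg/mL × 1.72 × 10⁴ = 8.97 × 10⁵ pg/mL = 897 μg/L.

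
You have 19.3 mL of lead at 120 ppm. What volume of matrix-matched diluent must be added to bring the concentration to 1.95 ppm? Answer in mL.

V₂ = C₁V₁/C₂ = 120 × 19.3 / 1.95 = 1188 mL.
Diluent to add = V₂ − V₁ = 1188 − 19.3 = 1170 mL.

1170 mL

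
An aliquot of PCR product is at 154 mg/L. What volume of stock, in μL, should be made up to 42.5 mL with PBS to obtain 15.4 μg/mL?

4250 μL

15.4 μg/mL = 15.4 mg/L.
V₁ = C₂V₂/C₁ = 15.4 × 42.5 / 154 = 4.25 mL = 4250 μL.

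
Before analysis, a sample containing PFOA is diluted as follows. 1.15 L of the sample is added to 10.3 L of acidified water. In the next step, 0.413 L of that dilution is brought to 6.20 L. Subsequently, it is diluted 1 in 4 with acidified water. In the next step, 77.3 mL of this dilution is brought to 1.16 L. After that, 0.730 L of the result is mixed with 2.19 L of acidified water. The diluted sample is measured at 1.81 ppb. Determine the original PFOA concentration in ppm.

Overall dilution factor = 9.957 × 15.01 × 4 × 15.01 × 4 = 3.59 × 10⁴.
Original = 1.81 ppb × 3.59 × 10⁴ = 6.50 × 10⁴ ppb = 65.0 ppm.

65.0 ppm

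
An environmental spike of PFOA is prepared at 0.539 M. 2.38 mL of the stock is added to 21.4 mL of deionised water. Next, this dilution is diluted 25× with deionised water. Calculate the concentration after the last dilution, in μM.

Overall dilution factor = 9.992 × 25 = 250.
0.539 M / 250 = 2.16 × 10⁻³ M = 2160 μM.

2160 μM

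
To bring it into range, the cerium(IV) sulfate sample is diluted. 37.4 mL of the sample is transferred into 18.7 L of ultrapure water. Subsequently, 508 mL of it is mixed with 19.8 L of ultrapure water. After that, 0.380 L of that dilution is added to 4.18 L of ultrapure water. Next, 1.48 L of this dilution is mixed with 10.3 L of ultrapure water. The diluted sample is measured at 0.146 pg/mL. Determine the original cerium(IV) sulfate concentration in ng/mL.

Overall dilution factor = 501 × 39.98 × 12 × 7.959 = 1.91 × 10⁶.
Original = 0.146 pg/mL × 1.91 × 10⁶ = 2.79 × 10⁵ pg/mL = 279 ng/mL.

279 ng/mL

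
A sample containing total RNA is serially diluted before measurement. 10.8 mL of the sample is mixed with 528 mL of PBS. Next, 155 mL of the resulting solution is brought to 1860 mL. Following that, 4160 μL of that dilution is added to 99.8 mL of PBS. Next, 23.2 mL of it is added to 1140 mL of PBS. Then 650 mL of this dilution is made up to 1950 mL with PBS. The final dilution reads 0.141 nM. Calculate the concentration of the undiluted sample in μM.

Overall dilution factor = 49.89 × 12 × 24.99 × 50.14 × 3 = 2.25 × 10⁶.
Original = 0.141 nM × 2.25 × 10⁶ = 3.17 × 10⁵ nM = 317 μM.

317 μM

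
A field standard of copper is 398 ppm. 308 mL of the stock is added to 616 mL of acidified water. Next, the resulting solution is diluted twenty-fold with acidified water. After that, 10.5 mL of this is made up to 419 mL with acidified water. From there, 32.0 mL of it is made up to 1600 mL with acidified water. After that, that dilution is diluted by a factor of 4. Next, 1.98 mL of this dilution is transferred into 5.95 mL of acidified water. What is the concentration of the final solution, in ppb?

Overall dilution factor = 3 × 20 × 39.90 × 50 × 4 × 4.005 = 1.92 × 10⁶.
398 ppm / 1.92 × 10⁶ = 2.08 × 10⁻⁴ ppm = 0.208 ppb.

0.208 ppb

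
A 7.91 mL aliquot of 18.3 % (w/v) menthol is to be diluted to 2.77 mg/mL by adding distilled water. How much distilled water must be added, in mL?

515 mL

2.77 mg/mL = 0.277 % (w/v).
V₂ = C₁V₁/C₂ = 18.3 × 7.91 / 0.277 = 523 mL.
Diluent to add = V₂ − V₁ = 523 − 7.91 = 515 mL.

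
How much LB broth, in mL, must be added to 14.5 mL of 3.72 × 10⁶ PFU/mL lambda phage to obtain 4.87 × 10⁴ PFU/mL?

1090 mL

V₂ = C₁V₁/C₂ = 3.72 × 10⁶ × 14.5 / 4.87 × 10⁴ = 1108 mL.
Diluent to add = V₂ − V₁ = 1108 − 14.5 = 1090 mL.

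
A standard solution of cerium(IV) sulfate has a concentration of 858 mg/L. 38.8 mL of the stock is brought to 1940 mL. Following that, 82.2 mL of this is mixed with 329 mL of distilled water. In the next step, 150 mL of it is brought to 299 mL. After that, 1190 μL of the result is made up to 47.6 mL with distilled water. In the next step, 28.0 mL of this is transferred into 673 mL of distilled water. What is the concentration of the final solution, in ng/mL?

1.72 ng/mL

Overall dilution factor = 50 × 5.002 × 1.993 × 40 × 25.04 = 4.99 × 10⁵.
858 mg/L / 4.99 × 10⁵ = 1.72 × 10⁻³ mg/L = 1.72 ng/mL.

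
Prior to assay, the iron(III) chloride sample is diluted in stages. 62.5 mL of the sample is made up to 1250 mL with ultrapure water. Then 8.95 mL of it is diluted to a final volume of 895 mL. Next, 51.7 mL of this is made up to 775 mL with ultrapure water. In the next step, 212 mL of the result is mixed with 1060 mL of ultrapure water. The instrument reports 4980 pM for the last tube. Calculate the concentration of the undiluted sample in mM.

0.896 mM

Overall dilution factor = 20 × 100 × 14.99 × 6 = 1.80 × 10⁵.
Original = 4980 pM × 1.80 × 10⁵ = 8.96 × 10⁸ pM = 0.896 mM.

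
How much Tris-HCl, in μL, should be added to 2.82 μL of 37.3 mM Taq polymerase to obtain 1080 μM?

1080 μM = 1.08 mM.
V₂ = C₁V₁/C₂ = 37.3 × 2.82 / 1.08 = 97.4 μL.
Diluent to add = V₂ − V₁ = 97.4 − 2.82 = 94.6 μL.

94.6 μL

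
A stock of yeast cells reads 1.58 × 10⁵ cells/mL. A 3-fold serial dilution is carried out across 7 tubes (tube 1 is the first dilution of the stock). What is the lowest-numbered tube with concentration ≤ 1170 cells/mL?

Tube n has concentration 1.58 × 10⁵ cells/mL / 3ⁿ.
Need 3ⁿ ≥ 1.58 × 10⁵ cells/mL / 1170 cells/mL = 135, so n ≥ 4.47.
First such tube: n = 5.

tube 5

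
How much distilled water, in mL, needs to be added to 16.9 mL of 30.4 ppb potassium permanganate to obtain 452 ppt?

452 ppt = 0.452 ppb.
V₂ = C₁V₁/C₂ = 30.4 × 16.9 / 0.452 = 1137 mL.
Diluent to add = V₂ − V₁ = 1137 − 16.9 = 1120 mL.

1120 mL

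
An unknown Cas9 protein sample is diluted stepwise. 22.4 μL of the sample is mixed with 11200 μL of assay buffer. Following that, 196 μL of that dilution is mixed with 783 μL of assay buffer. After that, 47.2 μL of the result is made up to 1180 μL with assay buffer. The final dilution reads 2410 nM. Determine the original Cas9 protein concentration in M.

Overall dilution factor = 501 × 4.995 × 25 = 6.26 × 10⁴.
Original = 2410 nM × 6.26 × 10⁴ = 1.51 × 10⁸ nM = 0.151 M.

0.151 M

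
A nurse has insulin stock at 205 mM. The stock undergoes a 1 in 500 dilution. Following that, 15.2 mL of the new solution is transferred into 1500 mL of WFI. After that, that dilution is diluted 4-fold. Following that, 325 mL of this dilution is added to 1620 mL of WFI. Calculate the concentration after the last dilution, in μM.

0.172 μM

Overall dilution factor = 500 × 99.68 × 4 × 5.985 = 1.19 × 10⁶.
205 mM / 1.19 × 10⁶ = 1.72 × 10⁻⁴ mM = 0.172 μM.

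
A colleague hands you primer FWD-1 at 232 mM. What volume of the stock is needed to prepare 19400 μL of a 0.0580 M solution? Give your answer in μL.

4850 μL

0.0580 M = 58.0 mM.
V₁ = C₂V₂/C₁ = 58.0 × 19400 / 232 = 4850 μL.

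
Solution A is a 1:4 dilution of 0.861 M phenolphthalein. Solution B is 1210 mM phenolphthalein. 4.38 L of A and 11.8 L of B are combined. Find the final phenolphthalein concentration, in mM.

C_A = 0.861 M / 4 = 0.215 M.
C_B = 1210 mM = 1.21 M.
C_mix = (C_A·V_A + C_B·V_B)/(V_A + V_B) = (0.215×4.38 + 1.21×11.8) / 16.18 = 0.941 M = 941 mM.

941 mM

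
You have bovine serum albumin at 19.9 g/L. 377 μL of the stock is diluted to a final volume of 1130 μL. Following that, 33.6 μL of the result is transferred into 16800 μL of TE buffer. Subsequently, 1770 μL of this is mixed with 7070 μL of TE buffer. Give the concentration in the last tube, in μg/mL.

Overall dilution factor = 2.997 × 501 × 4.994 = 7500.
19.9 g/L / 7500 = 2.65 × 10⁻³ g/L = 2.65 μg/mL.

2.65 μg/mL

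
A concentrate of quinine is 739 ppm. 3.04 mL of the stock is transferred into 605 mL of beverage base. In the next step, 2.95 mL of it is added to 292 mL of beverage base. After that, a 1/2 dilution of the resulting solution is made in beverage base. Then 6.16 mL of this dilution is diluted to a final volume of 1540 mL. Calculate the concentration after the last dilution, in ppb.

Overall dilution factor = 200.0 × 99.98 × 2 × 250 = 10.00 × 10⁶.
739 ppm / 10.00 × 10⁶ = 7.39 × 10⁻⁵ ppm = 0.0739 ppb.

0.0739 ppb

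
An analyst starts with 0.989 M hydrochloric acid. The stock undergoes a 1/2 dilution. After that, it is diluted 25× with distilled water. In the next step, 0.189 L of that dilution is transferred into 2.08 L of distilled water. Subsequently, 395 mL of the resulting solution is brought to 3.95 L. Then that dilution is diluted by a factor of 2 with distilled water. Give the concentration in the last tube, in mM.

Overall dilution factor = 2 × 25 × 12.01 × 10 × 2 = 1.20 × 10⁴.
0.989 M / 1.20 × 10⁴ = 8.24 × 10⁻⁵ M = 0.0824 mM.

0.0824 mM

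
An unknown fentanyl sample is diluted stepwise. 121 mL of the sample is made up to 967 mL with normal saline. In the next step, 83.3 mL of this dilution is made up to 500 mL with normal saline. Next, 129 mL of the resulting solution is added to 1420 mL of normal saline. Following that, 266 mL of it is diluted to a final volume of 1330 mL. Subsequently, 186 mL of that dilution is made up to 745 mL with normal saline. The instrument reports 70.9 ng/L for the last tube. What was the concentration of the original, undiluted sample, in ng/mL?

818 ng/mL

Overall dilution factor = 7.992 × 6.002 × 12.01 × 5 × 4.005 = 1.15 × 10⁴.
Original = 70.9 ng/L × 1.15 × 10⁴ = 8.18 × 10⁵ ng/L = 818 ng/mL.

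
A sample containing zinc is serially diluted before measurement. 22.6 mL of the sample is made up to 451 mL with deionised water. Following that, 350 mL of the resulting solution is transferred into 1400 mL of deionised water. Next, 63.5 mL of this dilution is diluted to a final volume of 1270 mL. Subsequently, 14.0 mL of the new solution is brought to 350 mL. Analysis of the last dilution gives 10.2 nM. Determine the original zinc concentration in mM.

0.509 mM

Overall dilution factor = 19.96 × 5 × 20 × 25 = 4.99 × 10⁴.
Original = 10.2 nM × 4.99 × 10⁴ = 5.09 × 10⁵ nM = 0.509 mM.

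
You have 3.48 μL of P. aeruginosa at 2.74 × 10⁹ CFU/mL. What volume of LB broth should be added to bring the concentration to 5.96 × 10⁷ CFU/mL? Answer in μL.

V₂ = C₁V₁/C₂ = 2.74 × 10⁹ × 3.48 / 5.96 × 10⁷ = 160 μL.
Diluent to add = V₂ − V₁ = 160 − 3.48 = 157 μL.

157 μL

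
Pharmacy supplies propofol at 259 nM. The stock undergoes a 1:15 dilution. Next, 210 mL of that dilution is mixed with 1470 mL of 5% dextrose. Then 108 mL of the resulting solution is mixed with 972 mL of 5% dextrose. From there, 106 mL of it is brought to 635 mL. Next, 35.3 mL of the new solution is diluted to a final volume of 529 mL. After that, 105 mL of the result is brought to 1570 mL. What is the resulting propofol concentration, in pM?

Overall dilution factor = 15 × 8 × 10 × 5.991 × 14.99 × 14.95 = 1.61 × 10⁶.
259 nM / 1.61 × 10⁶ = 1.61 × 10⁻⁴ nM = 0.161 pM.

0.161 pM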